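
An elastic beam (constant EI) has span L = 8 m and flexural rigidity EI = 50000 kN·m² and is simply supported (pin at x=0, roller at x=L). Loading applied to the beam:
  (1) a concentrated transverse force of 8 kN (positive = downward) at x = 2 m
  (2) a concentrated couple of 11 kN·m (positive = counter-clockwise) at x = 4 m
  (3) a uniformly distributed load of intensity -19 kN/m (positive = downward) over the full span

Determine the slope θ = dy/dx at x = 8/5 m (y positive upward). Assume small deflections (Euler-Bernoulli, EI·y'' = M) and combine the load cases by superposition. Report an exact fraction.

θ(8/5) = 112049/18750000 rad

Load 1 — point force P=8 kN at a=2 m (b=L-a=6):
  θ_1 = -Pb(L²-b²-3x²)/(6LEI)  [x≤a] = -8·6·(8²-6²-3·(8/5)²)/(6·8·50000) = -127/312500 rad
Load 2 — applied couple M₀=11 kN·m at a=4 m (b=L-a=4):
  θ_2 = (M₀x²/(2L)+C₁)/EI  [x≤a] with C₁=M₀(3b²-L²)/(6L)=-11/3 = (11·(8/5)²/(2·8)+(-11/3))/50000 = -143/3750000 rad
Load 3 — uniform load w=-19 kN/m over full span:
  θ_3 = -w(L³-6Lx²+4x³)/(24EI) = -(-19)·(8³-6·8·(8/5)²+4·(8/5)³)/(24·50000) = 2508/390625 rad
Superposition: θ = Σ θ_i = 112049/18750000 rad ≈ 0.005976 rad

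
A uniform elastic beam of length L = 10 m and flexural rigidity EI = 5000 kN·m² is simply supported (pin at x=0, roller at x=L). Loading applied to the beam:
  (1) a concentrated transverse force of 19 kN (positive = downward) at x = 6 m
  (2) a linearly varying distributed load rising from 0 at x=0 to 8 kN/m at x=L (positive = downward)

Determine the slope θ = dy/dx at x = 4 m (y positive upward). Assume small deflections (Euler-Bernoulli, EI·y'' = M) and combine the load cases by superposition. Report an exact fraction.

Load 1 — point force P=19 kN at a=6 m (b=L-a=4):
  θ_1 = -Pb(L²-b²-3x²)/(6LEI)  [x≤a] = -19·4·(10²-4²-3·4²)/(6·10·5000) = -57/6250 rad
Load 2 — triangular load w₀=8 kN/m (0→w₀ over full span):
  θ_2 = -w₀(7L⁴-30L²x²+15x⁴)/(360LEI) = -8·(7·10⁴-30·10²·4²+15·4⁴)/(360·10·5000) = -323/28125 rad
Superposition: θ = Σ θ_i = -1159/56250 rad ≈ -0.020604 rad

θ(4) = -1159/56250 rad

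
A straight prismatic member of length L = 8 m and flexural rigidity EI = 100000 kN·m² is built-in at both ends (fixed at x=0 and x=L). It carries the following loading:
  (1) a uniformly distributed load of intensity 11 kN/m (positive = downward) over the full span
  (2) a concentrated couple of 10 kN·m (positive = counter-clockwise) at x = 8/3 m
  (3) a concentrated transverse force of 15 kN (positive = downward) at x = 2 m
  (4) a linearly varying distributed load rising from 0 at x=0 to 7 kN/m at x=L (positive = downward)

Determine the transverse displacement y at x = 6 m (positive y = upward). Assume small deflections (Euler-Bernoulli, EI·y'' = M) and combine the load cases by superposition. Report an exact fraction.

y(6) = -33401/36000000 m

Load 1 — uniform load w=11 kN/m over full span:
  y_1 = -wx²(L-x)²/(24EI) = -11·6²·(8-6)²/(24·100000) = -33/50000 m
Load 2 — applied couple M₀=10 kN·m at a=8/3 m (b=L-a=16/3):
  y_2 = (R_Ax³/6 - M_Ax²/2 - M₀(x-a)²/2)/EI  [x>a] with R_A=5/3, M_A=0 = ((5/3)·6³/6 - 0·6²/2 - 10·(6-(8/3))²/2)/100000 = 1/22500 m
Load 3 — point force P=15 kN at a=2 m (b=L-a=6):
  y_3 = -Pa²(L-x)²(3bL-(3b+a)(L-x))/(6L³EI)  [x>a] = -15·2²·(8-6)²·(3·6·8-(3·6+2)·(8-6))/(6·8³·100000) = -13/160000 m
Load 4 — triangular load w₀=7 kN/m (0→w₀ over full span):
  y_4 = -w₀x²(L-x)²(x+2L)/(120LEI) = -7·6²·(8-6)²·(6+2·8)/(120·8·100000) = -231/1000000 m
Superposition: y = Σ y_i = -33401/36000000 m ≈ -0.000928 m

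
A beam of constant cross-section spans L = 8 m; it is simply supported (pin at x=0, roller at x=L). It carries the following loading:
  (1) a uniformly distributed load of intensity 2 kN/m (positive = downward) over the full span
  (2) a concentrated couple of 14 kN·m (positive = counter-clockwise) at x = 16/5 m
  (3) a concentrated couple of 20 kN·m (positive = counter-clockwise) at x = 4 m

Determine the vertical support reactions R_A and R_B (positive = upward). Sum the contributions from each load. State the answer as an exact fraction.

R_A = 49/4 kN, R_B = 15/4 kN

Load 1 — uniform load w=2 kN/m over full span:
  R_A = wL/2 = 2·8/2 = 8 kN
  R_B = wL/2 = 2·8/2 = 8 kN
Load 2 — applied couple M₀=14 kN·m at a=16/5 m (b=L-a=24/5):
  R_A = M₀/L = 14/8 = 7/4 kN
  R_B = -M₀/L = -14/8 = -7/4 kN
Load 3 — applied couple M₀=20 kN·m at a=4 m (b=L-a=4):
  R_A = M₀/L = 20/8 = 5/2 kN
  R_B = -M₀/L = -20/8 = -5/2 kN
Superposition: R_A = 49/4 kN, R_B = 15/4 kN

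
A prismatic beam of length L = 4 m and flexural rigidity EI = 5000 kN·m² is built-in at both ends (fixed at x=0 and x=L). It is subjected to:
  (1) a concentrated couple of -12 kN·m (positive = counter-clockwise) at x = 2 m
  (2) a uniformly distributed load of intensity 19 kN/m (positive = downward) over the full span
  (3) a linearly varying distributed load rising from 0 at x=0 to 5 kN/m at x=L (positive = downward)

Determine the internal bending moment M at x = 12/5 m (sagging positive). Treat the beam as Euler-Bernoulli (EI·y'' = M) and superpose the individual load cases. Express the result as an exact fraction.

Load 1 — applied couple M₀=-12 kN·m at a=2 m (b=L-a=2):
  M_1 = R_Ax - M_A - M₀  [x>a] with R_A=-9/2, M_A=-3 = (-9/2)·(12/5) - (-3) - (-12) = 21/5 kN·m
Load 2 — uniform load w=19 kN/m over full span:
  M_2 = wLx/2 - wL²/12 - wx²/2 = 19·4·(12/5)/2 - 19·4²/12 - 19·(12/5)²/2 = 836/75 kN·m
Load 3 — triangular load w₀=5 kN/m (0→w₀ over full span):
  M_3 = 3w₀Lx/20 - w₀L²/30 - w₀x³/(6L) = 3·5·4·(12/5)/20 - 5·4²/30 - 5·(12/5)³/(6·4) = 124/75 kN·m
Superposition: M = Σ M_i = 17 kN·m ≈ 17.000000 kN·m

M(12/5) = 17 kN·m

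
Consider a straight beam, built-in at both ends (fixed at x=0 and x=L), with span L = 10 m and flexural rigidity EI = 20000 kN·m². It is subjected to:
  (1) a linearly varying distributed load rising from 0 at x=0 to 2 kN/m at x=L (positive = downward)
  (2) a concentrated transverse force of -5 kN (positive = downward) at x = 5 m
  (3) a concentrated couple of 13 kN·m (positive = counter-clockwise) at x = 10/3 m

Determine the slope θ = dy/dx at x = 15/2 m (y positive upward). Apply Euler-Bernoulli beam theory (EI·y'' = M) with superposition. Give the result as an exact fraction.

Load 1 — triangular load w₀=2 kN/m (0→w₀ over full span):
  θ_1 = -w₀(2x(L-x)(L-2x)(x+2L)+x²(L-x)²)/(120LEI) = -2·(2·(15/2)·(10-(15/2))·(10-2·(15/2))·((15/2)+2·10)+(15/2)²·(10-(15/2))²)/(120·10·20000) = 41/102400 rad
Load 2 — point force P=-5 kN at a=5 m (b=L-a=5):
  θ_2 = Pa²(L-x)(2bL-(3b+a)(L-x))/(2L³EI)  [x>a] = (-5)·5²·(10-(15/2))·(2·5·10-(3·5+5)·(10-(15/2)))/(2·10³·20000) = -1/2560 rad
Load 3 — applied couple M₀=13 kN·m at a=10/3 m (b=L-a=20/3):
  θ_3 = (R_Ax²/2 - M_Ax - M₀(x-a))/EI  [x>a] with R_A=26/15, M_A=0 = ((26/15)·(15/2)²/2 - 0·(15/2) - 13·((15/2)-(10/3)))/20000 = -13/48000 rad
Superposition: θ = Σ θ_i = -401/1536000 rad ≈ -0.000261 rad

θ(15/2) = -401/1536000 rad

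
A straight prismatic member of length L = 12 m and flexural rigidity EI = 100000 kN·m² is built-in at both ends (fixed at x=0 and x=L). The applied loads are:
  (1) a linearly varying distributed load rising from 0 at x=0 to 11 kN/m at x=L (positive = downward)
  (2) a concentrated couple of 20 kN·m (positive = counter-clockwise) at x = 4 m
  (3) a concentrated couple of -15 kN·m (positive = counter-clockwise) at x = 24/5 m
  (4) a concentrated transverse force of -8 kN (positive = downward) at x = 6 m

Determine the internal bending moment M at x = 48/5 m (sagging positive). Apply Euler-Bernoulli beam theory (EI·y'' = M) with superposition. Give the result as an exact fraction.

Load 1 — triangular load w₀=11 kN/m (0→w₀ over full span):
  M_1 = 3w₀Lx/20 - w₀L²/30 - w₀x³/(6L) = 3·11·12·(48/5)/20 - 11·12²/30 - 11·(48/5)³/(6·12) = 264/125 kN·m
Load 2 — applied couple M₀=20 kN·m at a=4 m (b=L-a=8):
  M_2 = R_Ax - M_A - M₀  [x>a] with R_A=20/9, M_A=0 = (20/9)·(48/5) - 0 - 20 = 4/3 kN·m
Load 3 — applied couple M₀=-15 kN·m at a=24/5 m (b=L-a=36/5):
  M_3 = R_Ax - M_A - M₀  [x>a] with R_A=-9/5, M_A=-9/5 = (-9/5)·(48/5) - (-9/5) - (-15) = -12/25 kN·m
Load 4 — point force P=-8 kN at a=6 m (b=L-a=6):
  M_4 = Pa²(a+3b)(L-x)/L³ - Pa²b/L²  [x>a] = (-8)·6²·(6+3·6)·(12-(48/5))/12³ - (-8)·6²·6/12² = 12/5 kN·m
Superposition: M = Σ M_i = 2012/375 kN·m ≈ 5.365333 kN·m

M(48/5) = 2012/375 kN·m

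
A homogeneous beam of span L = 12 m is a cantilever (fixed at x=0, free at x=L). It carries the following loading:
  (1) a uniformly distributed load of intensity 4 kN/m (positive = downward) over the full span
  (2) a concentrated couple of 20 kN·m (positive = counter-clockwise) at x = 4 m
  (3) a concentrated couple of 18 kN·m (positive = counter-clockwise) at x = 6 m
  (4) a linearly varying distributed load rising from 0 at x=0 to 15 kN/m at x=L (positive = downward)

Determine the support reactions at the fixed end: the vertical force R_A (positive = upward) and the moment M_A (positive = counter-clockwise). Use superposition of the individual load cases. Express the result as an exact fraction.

Load 1 — uniform load w=4 kN/m over full span:
  R_A = wL = 4·12 = 48 kN
  M_A = wL²/2 = 4·12²/2 = 288 kN·m
Load 2 — applied couple M₀=20 kN·m at a=4 m (b=L-a=8):
  R_A = 0 kN
  M_A = -M₀ = -20 kN·m
Load 3 — applied couple M₀=18 kN·m at a=6 m (b=L-a=6):
  R_A = 0 kN
  M_A = -M₀ = -18 kN·m
Load 4 — triangular load w₀=15 kN/m (0→w₀ over full span):
  R_A = w₀L/2 = 15·12/2 = 90 kN
  M_A = w₀L²/3 = 15·12²/3 = 720 kN·m
Superposition: R_A = 138 kN, M_A = 970 kN·m

R_A = 138 kN, M_A = 970 kN·m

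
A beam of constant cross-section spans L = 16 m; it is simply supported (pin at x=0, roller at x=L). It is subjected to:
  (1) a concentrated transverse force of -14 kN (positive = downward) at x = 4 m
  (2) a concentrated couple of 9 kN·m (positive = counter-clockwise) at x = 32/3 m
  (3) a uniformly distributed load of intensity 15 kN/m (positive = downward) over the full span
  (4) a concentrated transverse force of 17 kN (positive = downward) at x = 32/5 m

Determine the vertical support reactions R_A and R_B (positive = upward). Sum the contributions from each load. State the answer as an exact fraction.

R_A = 9621/80 kN, R_B = 9819/80 kN

Load 1 — point force P=-14 kN at a=4 m (b=L-a=12):
  R_A = Pb/L = (-14)·12/16 = -21/2 kN
  R_B = Pa/L = (-14)·4/16 = -7/2 kN
Load 2 — applied couple M₀=9 kN·m at a=32/3 m (b=L-a=16/3):
  R_A = M₀/L = 9/16 kN
  R_B = -M₀/L = -9/16 kN
Load 3 — uniform load w=15 kN/m over full span:
  R_A = wL/2 = 15·16/2 = 120 kN
  R_B = wL/2 = 15·16/2 = 120 kN
Load 4 — point force P=17 kN at a=32/5 m (b=L-a=48/5):
  R_A = Pb/L = 17·(48/5)/16 = 51/5 kN
  R_B = Pa/L = 17·(32/5)/16 = 34/5 kN
Superposition: R_A = 9621/80 kN, R_B = 9819/80 kN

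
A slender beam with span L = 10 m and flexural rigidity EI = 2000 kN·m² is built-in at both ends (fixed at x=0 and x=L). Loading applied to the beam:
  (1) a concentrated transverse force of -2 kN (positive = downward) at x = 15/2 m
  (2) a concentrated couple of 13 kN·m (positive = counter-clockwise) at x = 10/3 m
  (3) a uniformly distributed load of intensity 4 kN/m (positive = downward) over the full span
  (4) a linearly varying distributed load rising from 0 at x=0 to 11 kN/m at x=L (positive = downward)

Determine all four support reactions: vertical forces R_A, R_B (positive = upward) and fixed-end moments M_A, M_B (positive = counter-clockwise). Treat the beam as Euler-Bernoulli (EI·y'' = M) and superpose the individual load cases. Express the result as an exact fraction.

Load 1 — point force P=-2 kN at a=15/2 m (b=L-a=5/2):
  R_A = Pb²(3a+b)/L³ = (-2)·(5/2)²·(3·(15/2)+(5/2))/10³ = -5/16 kN
  M_A = Pab²/L² = (-2)·(15/2)·(5/2)²/10² = -15/16 kN·m
  R_B = Pa²(a+3b)/L³ = (-2)·(15/2)²·((15/2)+3·(5/2))/10³ = -27/16 kN
  M_B = -Pa²b/L² = -(-2)·(15/2)²·(5/2)/10² = 45/16 kN·m
Load 2 — applied couple M₀=13 kN·m at a=10/3 m (b=L-a=20/3):
  R_A = 6M₀ab/L³ = 6·13·(10/3)·(20/3)/10³ = 26/15 kN
  M_A = M₀b(2a-b)/L² = 13·(20/3)·(2·(10/3)-(20/3))/10² = 0 kN·m
  R_B = -6M₀ab/L³ = -6·13·(10/3)·(20/3)/10³ = -26/15 kN
  M_B = M₀a(2b-a)/L² = 13·(10/3)·(2·(20/3)-(10/3))/10² = 13/3 kN·m
Load 3 — uniform load w=4 kN/m over full span:
  R_A = wL/2 = 4·10/2 = 20 kN
  M_A = wL²/12 = 4·10²/12 = 100/3 kN·m
  R_B = wL/2 = 4·10/2 = 20 kN
  M_B = -wL²/12 = -4·10²/12 = -100/3 kN·m
Load 4 — triangular load w₀=11 kN/m (0→w₀ over full span):
  R_A = 3w₀L/20 = 3·11·10/20 = 33/2 kN
  M_A = w₀L²/30 = 11·10²/30 = 110/3 kN·m
  R_B = 7w₀L/20 = 7·11·10/20 = 77/2 kN
  M_B = -w₀L²/20 = -11·10²/20 = -55 kN·m
Superposition: R_A = 9101/240 kN, M_A = 1105/16 kN·m, R_B = 13219/240 kN, M_B = -1299/16 kN·m

R_A = 9101/240 kN, M_A = 1105/16 kN·m, R_B = 13219/240 kN, M_B = -1299/16 kN·m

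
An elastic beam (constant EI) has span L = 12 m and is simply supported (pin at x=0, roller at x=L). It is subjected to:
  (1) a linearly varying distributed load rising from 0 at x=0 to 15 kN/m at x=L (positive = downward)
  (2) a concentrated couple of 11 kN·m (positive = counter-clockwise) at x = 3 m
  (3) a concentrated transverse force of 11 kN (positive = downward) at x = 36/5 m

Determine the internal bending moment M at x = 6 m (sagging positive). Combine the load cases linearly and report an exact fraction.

Load 1 — triangular load w₀=15 kN/m (0→w₀ over full span):
  M_1 = w₀Lx/6 - w₀x³/(6L) = 15·12·6/6 - 15·6³/(6·12) = 135 kN·m
Load 2 — applied couple M₀=11 kN·m at a=3 m (b=L-a=9):
  M_2 = M₀x/L - M₀  [x>a] = 11·6/12 - 11 = -11/2 kN·m
Load 3 — point force P=11 kN at a=36/5 m (b=L-a=24/5):
  M_3 = Pbx/L  [x≤a] = 11·(24/5)·6/12 = 132/5 kN·m
Superposition: M = Σ M_i = 1559/10 kN·m ≈ 155.900000 kN·m

M(6) = 1559/10 kN·m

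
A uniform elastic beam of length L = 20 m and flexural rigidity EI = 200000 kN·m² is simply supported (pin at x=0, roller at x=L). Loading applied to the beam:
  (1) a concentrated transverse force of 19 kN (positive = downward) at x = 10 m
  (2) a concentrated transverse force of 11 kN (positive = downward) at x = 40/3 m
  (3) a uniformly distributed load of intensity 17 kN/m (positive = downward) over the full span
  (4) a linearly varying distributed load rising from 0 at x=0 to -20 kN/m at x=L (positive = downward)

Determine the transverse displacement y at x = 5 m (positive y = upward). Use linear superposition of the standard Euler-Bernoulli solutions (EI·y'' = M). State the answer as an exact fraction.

y(5) = -36881/518400 m

Load 1 — point force P=19 kN at a=10 m (b=L-a=10):
  y_1 = -Pbx(L²-b²-x²)/(6LEI)  [x≤a] = -19·10·5·(20²-10²-5²)/(6·20·200000) = -209/19200 m
Load 2 — point force P=11 kN at a=40/3 m (b=L-a=20/3):
  y_2 = -Pbx(L²-b²-x²)/(6LEI)  [x≤a] = -11·(20/3)·5·(20²-(20/3)²-5²)/(6·20·200000) = -1309/259200 m
Load 3 — uniform load w=17 kN/m over full span:
  y_3 = -wx(L³-2Lx²+x³)/(24EI) = -17·5·(20³-2·20·5²+5³)/(24·200000) = -323/2560 m
Load 4 — triangular load w₀=-20 kN/m (0→w₀ over full span):
  y_4 = -w₀x(7L⁴-10L²x²+3x⁴)/(360LEI) = -(-20)·5·(7·20⁴-10·20²·5²+3·5⁴)/(360·20·200000) = 109/1536 m
Superposition: y = Σ y_i = -36881/518400 m ≈ -0.071144 m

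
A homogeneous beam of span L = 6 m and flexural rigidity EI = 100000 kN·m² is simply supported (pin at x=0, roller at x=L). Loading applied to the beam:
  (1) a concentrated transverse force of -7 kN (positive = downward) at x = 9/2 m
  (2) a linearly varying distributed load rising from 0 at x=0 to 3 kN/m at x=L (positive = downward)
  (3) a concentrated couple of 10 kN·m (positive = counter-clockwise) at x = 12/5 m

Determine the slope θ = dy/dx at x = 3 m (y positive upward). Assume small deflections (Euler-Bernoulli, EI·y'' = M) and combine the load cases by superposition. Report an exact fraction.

Load 1 — point force P=-7 kN at a=9/2 m (b=L-a=3/2):
  θ_1 = -Pb(L²-b²-3x²)/(6LEI)  [x≤a] = -(-7)·(3/2)·(6²-(3/2)²-3·3²)/(6·6·100000) = 63/3200000 rad
Load 2 — triangular load w₀=3 kN/m (0→w₀ over full span):
  θ_2 = -w₀(7L⁴-30L²x²+15x⁴)/(360LEI) = -3·(7·6⁴-30·6²·3²+15·3⁴)/(360·6·100000) = -63/8000000 rad
Load 3 — applied couple M₀=10 kN·m at a=12/5 m (b=L-a=18/5):
  θ_3 = (M₀x²/(2L)-M₀(x-a)+C₁)/EI  [x>a] with C₁=M₀(3b²-L²)/(6L)=4/5 = (10·3²/(2·6)-10·(3-(12/5))+(4/5))/100000 = 23/1000000 rad
Superposition: θ = Σ θ_i = 557/16000000 rad ≈ 0.000035 rad

θ(3) = 557/16000000 rad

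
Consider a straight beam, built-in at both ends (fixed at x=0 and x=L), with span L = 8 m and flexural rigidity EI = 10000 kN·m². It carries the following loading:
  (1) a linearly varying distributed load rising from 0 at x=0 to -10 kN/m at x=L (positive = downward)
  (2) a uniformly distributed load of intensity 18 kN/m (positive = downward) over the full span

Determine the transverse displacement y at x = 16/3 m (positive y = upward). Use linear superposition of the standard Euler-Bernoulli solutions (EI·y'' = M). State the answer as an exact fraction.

Load 1 — triangular load w₀=-10 kN/m (0→w₀ over full span):
  y_1 = -w₀x²(L-x)²(x+2L)/(120LEI) = -(-10)·(16/3)²·(8-(16/3))²·((16/3)+2·8)/(120·8·10000) = 2048/455625 m
Load 2 — uniform load w=18 kN/m over full span:
  y_2 = -wx²(L-x)²/(24EI) = -18·(16/3)²·(8-(16/3))²/(24·10000) = -256/16875 m
Superposition: y = Σ y_i = -4864/455625 m ≈ -0.010675 m

y(16/3) = -4864/455625 m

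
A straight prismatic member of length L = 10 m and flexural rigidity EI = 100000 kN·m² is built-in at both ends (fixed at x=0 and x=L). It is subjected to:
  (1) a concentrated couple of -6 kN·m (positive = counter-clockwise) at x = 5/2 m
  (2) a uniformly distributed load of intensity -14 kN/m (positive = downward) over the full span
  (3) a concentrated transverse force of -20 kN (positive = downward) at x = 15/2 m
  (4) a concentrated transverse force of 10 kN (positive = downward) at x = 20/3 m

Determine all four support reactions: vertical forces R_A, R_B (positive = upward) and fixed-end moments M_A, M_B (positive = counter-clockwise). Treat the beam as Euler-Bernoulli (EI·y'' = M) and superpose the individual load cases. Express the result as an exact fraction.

R_A = -9613/135 kN, M_A = -12691/108 kN·m, R_B = -10637/135 kN, M_B = 13835/108 kN·m

Load 1 — applied couple M₀=-6 kN·m at a=5/2 m (b=L-a=15/2):
  R_A = 6M₀ab/L³ = 6·(-6)·(5/2)·(15/2)/10³ = -27/40 kN
  M_A = M₀b(2a-b)/L² = (-6)·(15/2)·(2·(5/2)-(15/2))/10² = 9/8 kN·m
  R_B = -6M₀ab/L³ = -6·(-6)·(5/2)·(15/2)/10³ = 27/40 kN
  M_B = M₀a(2b-a)/L² = (-6)·(5/2)·(2·(15/2)-(5/2))/10² = -15/8 kN·m
Load 2 — uniform load w=-14 kN/m over full span:
  R_A = wL/2 = (-14)·10/2 = -70 kN
  M_A = wL²/12 = (-14)·10²/12 = -350/3 kN·m
  R_B = wL/2 = (-14)·10/2 = -70 kN
  M_B = -wL²/12 = -(-14)·10²/12 = 350/3 kN·m
Load 3 — point force P=-20 kN at a=15/2 m (b=L-a=5/2):
  R_A = Pb²(3a+b)/L³ = (-20)·(5/2)²·(3·(15/2)+(5/2))/10³ = -25/8 kN
  M_A = Pab²/L² = (-20)·(15/2)·(5/2)²/10² = -75/8 kN·m
  R_B = Pa²(a+3b)/L³ = (-20)·(15/2)²·((15/2)+3·(5/2))/10³ = -135/8 kN
  M_B = -Pa²b/L² = -(-20)·(15/2)²·(5/2)/10² = 225/8 kN·m
Load 4 — point force P=10 kN at a=20/3 m (b=L-a=10/3):
  R_A = Pb²(3a+b)/L³ = 10·(10/3)²·(3·(20/3)+(10/3))/10³ = 70/27 kN
  M_A = Pab²/L² = 10·(20/3)·(10/3)²/10² = 200/27 kN·m
  R_B = Pa²(a+3b)/L³ = 10·(20/3)²·((20/3)+3·(10/3))/10³ = 200/27 kN
  M_B = -Pa²b/L² = -10·(20/3)²·(10/3)/10² = -400/27 kN·m
Superposition: R_A = -9613/135 kN, M_A = -12691/108 kN·m, R_B = -10637/135 kN, M_B = 13835/108 kN·m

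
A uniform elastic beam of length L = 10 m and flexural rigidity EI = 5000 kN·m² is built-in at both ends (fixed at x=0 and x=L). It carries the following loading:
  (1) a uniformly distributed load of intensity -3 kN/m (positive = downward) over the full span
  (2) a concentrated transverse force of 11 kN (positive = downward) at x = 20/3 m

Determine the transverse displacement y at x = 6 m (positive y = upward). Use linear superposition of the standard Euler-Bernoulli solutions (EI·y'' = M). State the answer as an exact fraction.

Load 1 — uniform load w=-3 kN/m over full span:
  y_1 = -wx²(L-x)²/(24EI) = -(-3)·6²·(10-6)²/(24·5000) = 9/625 m
Load 2 — point force P=11 kN at a=20/3 m (b=L-a=10/3):
  y_2 = -Pb²x²(3aL-(3a+b)x)/(6L³EI)  [x≤a] = -11·(10/3)²·6²·(3·(20/3)·10-(3·(20/3)+(10/3))·6)/(6·10³·5000) = -11/1250 m
Superposition: y = Σ y_i = 7/1250 m ≈ 0.005600 m

y(6) = 7/1250 m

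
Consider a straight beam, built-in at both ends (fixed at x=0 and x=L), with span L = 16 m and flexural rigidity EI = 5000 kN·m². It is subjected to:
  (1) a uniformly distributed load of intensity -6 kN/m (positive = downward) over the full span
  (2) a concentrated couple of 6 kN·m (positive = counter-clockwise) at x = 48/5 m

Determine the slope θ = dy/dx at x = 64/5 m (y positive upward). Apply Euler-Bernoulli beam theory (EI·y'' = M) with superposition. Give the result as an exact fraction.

Load 1 — uniform load w=-6 kN/m over full span:
  θ_1 = -wx(L-x)(L-2x)/(12EI) = -(-6)·(64/5)·(16-(64/5))·(16-2·(64/5))/(12·5000) = -3072/78125 rad
Load 2 — applied couple M₀=6 kN·m at a=48/5 m (b=L-a=32/5):
  θ_2 = (R_Ax²/2 - M_Ax - M₀(x-a))/EI  [x>a] with R_A=27/50, M_A=48/25 = ((27/50)·(64/5)²/2 - (48/25)·(64/5) - 6·((64/5)-(48/5)))/5000 = 36/390625 rad
Superposition: θ = Σ θ_i = -15324/390625 rad ≈ -0.039229 rad

θ(64/5) = -15324/390625 rad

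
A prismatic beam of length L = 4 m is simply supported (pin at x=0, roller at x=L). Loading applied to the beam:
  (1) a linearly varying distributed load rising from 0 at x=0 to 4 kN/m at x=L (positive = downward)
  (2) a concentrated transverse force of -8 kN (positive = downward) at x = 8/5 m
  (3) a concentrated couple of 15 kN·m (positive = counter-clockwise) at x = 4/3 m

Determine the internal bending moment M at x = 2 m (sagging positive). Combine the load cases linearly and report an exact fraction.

M(2) = -99/10 kN·m

Load 1 — triangular load w₀=4 kN/m (0→w₀ over full span):
  M_1 = w₀Lx/6 - w₀x³/(6L) = 4·4·2/6 - 4·2³/(6·4) = 4 kN·m
Load 2 — point force P=-8 kN at a=8/5 m (b=L-a=12/5):
  M_2 = Pa(L-x)/L  [x>a] = (-8)·(8/5)·(4-2)/4 = -32/5 kN·m
Load 3 — applied couple M₀=15 kN·m at a=4/3 m (b=L-a=8/3):
  M_3 = M₀x/L - M₀  [x>a] = 15·2/4 - 15 = -15/2 kN·m
Superposition: M = Σ M_i = -99/10 kN·m ≈ -9.900000 kN·m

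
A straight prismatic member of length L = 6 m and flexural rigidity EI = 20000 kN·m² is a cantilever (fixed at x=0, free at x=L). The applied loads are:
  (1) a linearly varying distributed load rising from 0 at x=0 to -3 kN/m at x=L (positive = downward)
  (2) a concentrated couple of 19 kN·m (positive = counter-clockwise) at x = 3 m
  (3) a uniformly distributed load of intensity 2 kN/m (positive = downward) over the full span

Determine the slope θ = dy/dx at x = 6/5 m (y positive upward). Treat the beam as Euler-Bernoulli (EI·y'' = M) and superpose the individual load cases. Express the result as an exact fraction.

θ(6/5) = 15267/12500000 rad

Load 1 — triangular load w₀=-3 kN/m (0→w₀ over full span):
  θ_1 = (w₀Lx²/4-w₀L²x/3-w₀x⁴/(24L))/EI = ((-3)·6·(6/5)²/4-(-3)·6²·(6/5)/3-(-3)·(6/5)⁴/(24·6))/20000 = 22977/12500000 rad
Load 2 — applied couple M₀=19 kN·m at a=3 m (b=L-a=3):
  θ_2 = M₀x/EI  [x≤a] = 19·(6/5)/20000 = 57/50000 rad
Load 3 — uniform load w=2 kN/m over full span:
  θ_3 = -wx(x²-3Lx+3L²)/(6EI) = -2·(6/5)·((6/5)²-3·6·(6/5)+3·6²)/(6·20000) = -549/312500 rad
Superposition: θ = Σ θ_i = 15267/12500000 rad ≈ 0.001221 rad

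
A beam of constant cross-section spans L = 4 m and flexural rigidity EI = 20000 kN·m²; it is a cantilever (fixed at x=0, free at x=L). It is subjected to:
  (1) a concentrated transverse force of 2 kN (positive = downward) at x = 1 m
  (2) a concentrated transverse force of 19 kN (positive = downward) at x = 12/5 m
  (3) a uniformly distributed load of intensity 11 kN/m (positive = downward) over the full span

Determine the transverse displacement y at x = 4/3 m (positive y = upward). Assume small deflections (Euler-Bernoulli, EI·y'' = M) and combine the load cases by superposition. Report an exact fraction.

Load 1 — point force P=2 kN at a=1 m (b=L-a=3):
  y_1 = -Pa²(3x-a)/(6EI)  [x>a] = -2·1²·(3·(4/3)-1)/(6·20000) = -1/20000 m
Load 2 — point force P=19 kN at a=12/5 m (b=L-a=8/5):
  y_2 = -Px²(3a-x)/(6EI)  [x≤a] = -19·(4/3)²·(3·(12/5)-(4/3))/(6·20000) = -418/253125 m
Load 3 — uniform load w=11 kN/m over full span:
  y_3 = -wx²(x²-4Lx+6L²)/(24EI) = -11·(4/3)²·((4/3)²-4·4·(4/3)+6·4²)/(24·20000) = -473/151875 m
Superposition: y = Σ y_i = -117023/24300000 m ≈ -0.004816 m

y(4/3) = -117023/24300000 m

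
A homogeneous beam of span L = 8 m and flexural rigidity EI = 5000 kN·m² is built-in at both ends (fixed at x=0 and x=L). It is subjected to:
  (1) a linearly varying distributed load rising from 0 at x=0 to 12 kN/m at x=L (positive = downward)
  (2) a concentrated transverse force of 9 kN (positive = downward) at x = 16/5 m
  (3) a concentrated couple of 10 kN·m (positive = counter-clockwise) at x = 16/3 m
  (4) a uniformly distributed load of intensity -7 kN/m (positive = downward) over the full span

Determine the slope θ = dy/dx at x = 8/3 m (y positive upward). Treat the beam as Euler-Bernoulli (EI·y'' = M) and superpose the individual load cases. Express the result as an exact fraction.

Load 1 — triangular load w₀=12 kN/m (0→w₀ over full span):
  θ_1 = -w₀(2x(L-x)(L-2x)(x+2L)+x²(L-x)²)/(120LEI) = -12·(2·(8/3)·(8-(8/3))·(8-2·(8/3))·((8/3)+2·8)+(8/3)²·(8-(8/3))²)/(120·8·5000) = -1024/253125 rad
Load 2 — point force P=9 kN at a=16/5 m (b=L-a=24/5):
  θ_2 = -Pb²x(2aL-(3a+b)x)/(2L³EI)  [x≤a] = -9·(24/5)²·(8/3)·(2·(16/5)·8-(3·(16/5)+(24/5))·(8/3))/(2·8³·5000) = -108/78125 rad
Load 3 — applied couple M₀=10 kN·m at a=16/3 m (b=L-a=8/3):
  θ_3 = (R_Ax²/2 - M_Ax)/EI  [x≤a] with R_A=5/3, M_A=10/3 = ((5/3)·(8/3)²/2 - (10/3)·(8/3))/5000 = -2/3375 rad
Load 4 — uniform load w=-7 kN/m over full span:
  θ_4 = -wx(L-x)(L-2x)/(12EI) = -(-7)·(8/3)·(8-(8/3))·(8-2·(8/3))/(12·5000) = 224/50625 rad
Superposition: θ = Σ θ_i = -374/234375 rad ≈ -0.001596 rad

θ(8/3) = -374/234375 rad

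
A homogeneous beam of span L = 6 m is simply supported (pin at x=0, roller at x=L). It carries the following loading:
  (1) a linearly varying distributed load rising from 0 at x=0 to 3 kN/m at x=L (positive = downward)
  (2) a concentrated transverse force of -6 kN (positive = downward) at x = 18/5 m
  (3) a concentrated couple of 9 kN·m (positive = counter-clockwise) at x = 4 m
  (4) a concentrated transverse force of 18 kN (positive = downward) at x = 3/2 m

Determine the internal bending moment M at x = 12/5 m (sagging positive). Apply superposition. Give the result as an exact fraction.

Load 1 — triangular load w₀=3 kN/m (0→w₀ over full span):
  M_1 = w₀Lx/6 - w₀x³/(6L) = 3·6·(12/5)/6 - 3·(12/5)³/(6·6) = 756/125 kN·m
Load 2 — point force P=-6 kN at a=18/5 m (b=L-a=12/5):
  M_2 = Pbx/L  [x≤a] = (-6)·(12/5)·(12/5)/6 = -144/25 kN·m
Load 3 — applied couple M₀=9 kN·m at a=4 m (b=L-a=2):
  M_3 = M₀x/L  [x≤a] = 9·(12/5)/6 = 18/5 kN·m
Load 4 — point force P=18 kN at a=3/2 m (b=L-a=9/2):
  M_4 = Pa(L-x)/L  [x>a] = 18·(3/2)·(6-(12/5))/6 = 81/5 kN·m
Superposition: M = Σ M_i = 2511/125 kN·m ≈ 20.088000 kN·m

M(12/5) = 2511/125 kN·m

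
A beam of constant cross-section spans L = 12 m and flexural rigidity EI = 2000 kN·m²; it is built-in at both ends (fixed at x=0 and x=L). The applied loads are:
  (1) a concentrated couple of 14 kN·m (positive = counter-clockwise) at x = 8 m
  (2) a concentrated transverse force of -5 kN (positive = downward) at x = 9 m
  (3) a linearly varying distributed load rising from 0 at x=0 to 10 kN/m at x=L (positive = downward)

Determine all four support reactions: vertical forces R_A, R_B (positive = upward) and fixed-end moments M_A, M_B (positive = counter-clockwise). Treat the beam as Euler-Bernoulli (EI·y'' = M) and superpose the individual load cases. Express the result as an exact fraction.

R_A = 5407/288 kN, M_A = 2393/48 kN·m, R_B = 10433/288 kN, M_B = -1017/16 kN·m

Load 1 — applied couple M₀=14 kN·m at a=8 m (b=L-a=4):
  R_A = 6M₀ab/L³ = 6·14·8·4/12³ = 14/9 kN
  M_A = M₀b(2a-b)/L² = 14·4·(2·8-4)/12² = 14/3 kN·m
  R_B = -6M₀ab/L³ = -6·14·8·4/12³ = -14/9 kN
  M_B = M₀a(2b-a)/L² = 14·8·(2·4-8)/12² = 0 kN·m
Load 2 — point force P=-5 kN at a=9 m (b=L-a=3):
  R_A = Pb²(3a+b)/L³ = (-5)·3²·(3·9+3)/12³ = -25/32 kN
  M_A = Pab²/L² = (-5)·9·3²/12² = -45/16 kN·m
  R_B = Pa²(a+3b)/L³ = (-5)·9²·(9+3·3)/12³ = -135/32 kN
  M_B = -Pa²b/L² = -(-5)·9²·3/12² = 135/16 kN·m
Load 3 — triangular load w₀=10 kN/m (0→w₀ over full span):
  R_A = 3w₀L/20 = 3·10·12/20 = 18 kN
  M_A = w₀L²/30 = 10·12²/30 = 48 kN·m
  R_B = 7w₀L/20 = 7·10·12/20 = 42 kN
  M_B = -w₀L²/20 = -10·12²/20 = -72 kN·m
Superposition: R_A = 5407/288 kN, M_A = 2393/48 kN·m, R_B = 10433/288 kN, M_B = -1017/16 kN·m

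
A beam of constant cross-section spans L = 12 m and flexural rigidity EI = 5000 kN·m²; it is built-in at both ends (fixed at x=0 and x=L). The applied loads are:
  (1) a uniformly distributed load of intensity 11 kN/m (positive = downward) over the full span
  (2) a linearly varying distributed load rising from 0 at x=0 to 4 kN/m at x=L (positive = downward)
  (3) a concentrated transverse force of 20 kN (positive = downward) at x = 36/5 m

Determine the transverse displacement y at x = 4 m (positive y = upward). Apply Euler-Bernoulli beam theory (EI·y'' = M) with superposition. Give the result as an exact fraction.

y(4) = -18512/140625 m

Load 1 — uniform load w=11 kN/m over full span:
  y_1 = -wx²(L-x)²/(24EI) = -11·4²·(12-4)²/(24·5000) = -176/1875 m
Load 2 — triangular load w₀=4 kN/m (0→w₀ over full span):
  y_2 = -w₀x²(L-x)²(x+2L)/(120LEI) = -4·4²·(12-4)²·(4+2·12)/(120·12·5000) = -448/28125 m
Load 3 — point force P=20 kN at a=36/5 m (b=L-a=24/5):
  y_3 = -Pb²x²(3aL-(3a+b)x)/(6L³EI)  [x≤a] = -20·(24/5)²·4²·(3·(36/5)·12-(3·(36/5)+(24/5))·4)/(6·12³·5000) = -1024/46875 m
Superposition: y = Σ y_i = -18512/140625 m ≈ -0.131641 m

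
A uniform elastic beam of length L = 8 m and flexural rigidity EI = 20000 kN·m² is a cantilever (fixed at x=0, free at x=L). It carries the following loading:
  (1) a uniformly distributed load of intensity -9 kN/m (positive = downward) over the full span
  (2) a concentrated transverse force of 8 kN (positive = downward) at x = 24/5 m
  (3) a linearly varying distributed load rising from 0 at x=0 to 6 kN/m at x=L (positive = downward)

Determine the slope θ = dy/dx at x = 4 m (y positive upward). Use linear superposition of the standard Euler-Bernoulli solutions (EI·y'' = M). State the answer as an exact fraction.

Load 1 — uniform load w=-9 kN/m over full span:
  θ_1 = -wx(x²-3Lx+3L²)/(6EI) = -(-9)·4·(4²-3·8·4+3·8²)/(6·20000) = 21/625 rad
Load 2 — point force P=8 kN at a=24/5 m (b=L-a=16/5):
  θ_2 = -Px(2a-x)/(2EI)  [x≤a] = -8·4·(2·(24/5)-4)/(2·20000) = -14/3125 rad
Load 3 — triangular load w₀=6 kN/m (0→w₀ over full span):
  θ_3 = (w₀Lx²/4-w₀L²x/3-w₀x⁴/(24L))/EI = (6·8·4²/4-6·8²·4/3-6·4⁴/(24·8))/20000 = -41/2500 rad
Superposition: θ = Σ θ_i = 159/12500 rad ≈ 0.012720 rad

θ(4) = 159/12500 rad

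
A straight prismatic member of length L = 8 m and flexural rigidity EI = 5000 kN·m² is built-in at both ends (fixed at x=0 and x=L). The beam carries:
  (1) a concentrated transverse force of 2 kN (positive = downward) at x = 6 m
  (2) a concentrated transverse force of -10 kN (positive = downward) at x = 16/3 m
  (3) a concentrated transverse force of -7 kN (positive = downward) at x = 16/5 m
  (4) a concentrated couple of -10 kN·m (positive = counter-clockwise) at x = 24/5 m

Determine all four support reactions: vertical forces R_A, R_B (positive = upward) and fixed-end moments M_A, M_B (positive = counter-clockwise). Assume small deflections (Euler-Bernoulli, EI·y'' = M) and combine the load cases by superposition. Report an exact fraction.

Load 1 — point force P=2 kN at a=6 m (b=L-a=2):
  R_A = Pb²(3a+b)/L³ = 2·2²·(3·6+2)/8³ = 5/16 kN
  M_A = Pab²/L² = 2·6·2²/8² = 3/4 kN·m
  R_B = Pa²(a+3b)/L³ = 2·6²·(6+3·2)/8³ = 27/16 kN
  M_B = -Pa²b/L² = -2·6²·2/8² = -9/4 kN·m
Load 2 — point force P=-10 kN at a=16/3 m (b=L-a=8/3):
  R_A = Pb²(3a+b)/L³ = (-10)·(8/3)²·(3·(16/3)+(8/3))/8³ = -70/27 kN
  M_A = Pab²/L² = (-10)·(16/3)·(8/3)²/8² = -160/27 kN·m
  R_B = Pa²(a+3b)/L³ = (-10)·(16/3)²·((16/3)+3·(8/3))/8³ = -200/27 kN
  M_B = -Pa²b/L² = -(-10)·(16/3)²·(8/3)/8² = 320/27 kN·m
Load 3 — point force P=-7 kN at a=16/5 m (b=L-a=24/5):
  R_A = Pb²(3a+b)/L³ = (-7)·(24/5)²·(3·(16/5)+(24/5))/8³ = -567/125 kN
  M_A = Pab²/L² = (-7)·(16/5)·(24/5)²/8² = -1008/125 kN·m
  R_B = Pa²(a+3b)/L³ = (-7)·(16/5)²·((16/5)+3·(24/5))/8³ = -308/125 kN
  M_B = -Pa²b/L² = -(-7)·(16/5)²·(24/5)/8² = 672/125 kN·m
Load 4 — applied couple M₀=-10 kN·m at a=24/5 m (b=L-a=16/5):
  R_A = 6M₀ab/L³ = 6·(-10)·(24/5)·(16/5)/8³ = -9/5 kN
  M_A = M₀b(2a-b)/L² = (-10)·(16/5)·(2·(24/5)-(16/5))/8² = -16/5 kN·m
  R_B = -6M₀ab/L³ = -6·(-10)·(24/5)·(16/5)/8³ = 9/5 kN
  M_B = M₀a(2b-a)/L² = (-10)·(24/5)·(2·(16/5)-(24/5))/8² = -6/5 kN·m
Superposition: R_A = -465269/54000 kN, M_A = -221939/13500 kN·m, R_B = -344731/54000 kN, M_B = 186001/13500 kN·m

R_A = -465269/54000 kN, M_A = -221939/13500 kN·m, R_B = -344731/54000 kN, M_B = 186001/13500 kN·m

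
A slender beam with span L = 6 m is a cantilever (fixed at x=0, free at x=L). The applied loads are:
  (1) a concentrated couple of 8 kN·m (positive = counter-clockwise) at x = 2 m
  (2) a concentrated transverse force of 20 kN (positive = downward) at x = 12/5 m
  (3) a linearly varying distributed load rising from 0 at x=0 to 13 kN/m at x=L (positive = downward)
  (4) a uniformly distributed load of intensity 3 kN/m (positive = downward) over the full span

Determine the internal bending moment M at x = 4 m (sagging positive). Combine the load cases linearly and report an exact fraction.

Load 1 — applied couple M₀=8 kN·m at a=2 m (b=L-a=4):
  M_1 = 0  [x>a] = 0 kN·m
Load 2 — point force P=20 kN at a=12/5 m (b=L-a=18/5):
  M_2 = 0  [x>a] = 0 kN·m
Load 3 — triangular load w₀=13 kN/m (0→w₀ over full span):
  M_3 = w₀Lx/2 - w₀L²/3 - w₀x³/(6L) = 13·6·4/2 - 13·6²/3 - 13·4³/(6·6) = -208/9 kN·m
Load 4 — uniform load w=3 kN/m over full span:
  M_4 = -w(L-x)²/2 = -3·(6-4)²/2 = -6 kN·m
Superposition: M = Σ M_i = -262/9 kN·m ≈ -29.111111 kN·m

M(4) = -262/9 kN·m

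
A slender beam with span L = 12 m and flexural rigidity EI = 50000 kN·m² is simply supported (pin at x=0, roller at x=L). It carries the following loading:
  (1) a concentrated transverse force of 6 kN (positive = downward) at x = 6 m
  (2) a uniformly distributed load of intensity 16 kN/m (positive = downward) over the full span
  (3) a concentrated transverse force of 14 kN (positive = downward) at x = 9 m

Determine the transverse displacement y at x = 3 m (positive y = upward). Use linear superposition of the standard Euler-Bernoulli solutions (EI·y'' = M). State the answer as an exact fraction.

Load 1 — point force P=6 kN at a=6 m (b=L-a=6):
  y_1 = -Pbx(L²-b²-x²)/(6LEI)  [x≤a] = -6·6·3·(12²-6²-3²)/(6·12·50000) = -297/100000 m
Load 2 — uniform load w=16 kN/m over full span:
  y_2 = -wx(L³-2Lx²+x³)/(24EI) = -16·3·(12³-2·12·3²+3³)/(24·50000) = -1539/25000 m
Load 3 — point force P=14 kN at a=9 m (b=L-a=3):
  y_3 = -Pbx(L²-b²-x²)/(6LEI)  [x≤a] = -14·3·3·(12²-3²-3²)/(6·12·50000) = -441/100000 m
Superposition: y = Σ y_i = -3447/50000 m ≈ -0.068940 m

y(3) = -3447/50000 m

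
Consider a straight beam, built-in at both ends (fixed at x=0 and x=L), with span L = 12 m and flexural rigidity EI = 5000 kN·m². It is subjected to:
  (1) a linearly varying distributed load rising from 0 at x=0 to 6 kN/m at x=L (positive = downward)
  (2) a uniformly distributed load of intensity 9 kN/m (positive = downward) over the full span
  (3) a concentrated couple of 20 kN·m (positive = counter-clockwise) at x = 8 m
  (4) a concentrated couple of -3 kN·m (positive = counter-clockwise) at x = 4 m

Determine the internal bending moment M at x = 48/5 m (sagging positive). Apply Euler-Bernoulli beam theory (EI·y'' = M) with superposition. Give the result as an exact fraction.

M(48/5) = -3263/375 kN·m

Load 1 — triangular load w₀=6 kN/m (0→w₀ over full span):
  M_1 = 3w₀Lx/20 - w₀L²/30 - w₀x³/(6L) = 3·6·12·(48/5)/20 - 6·12²/30 - 6·(48/5)³/(6·12) = 144/125 kN·m
Load 2 — uniform load w=9 kN/m over full span:
  M_2 = wLx/2 - wL²/12 - wx²/2 = 9·12·(48/5)/2 - 9·12²/12 - 9·(48/5)²/2 = -108/25 kN·m
Load 3 — applied couple M₀=20 kN·m at a=8 m (b=L-a=4):
  M_3 = R_Ax - M_A - M₀  [x>a] with R_A=20/9, M_A=20/3 = (20/9)·(48/5) - (20/3) - 20 = -16/3 kN·m
Load 4 — applied couple M₀=-3 kN·m at a=4 m (b=L-a=8):
  M_4 = R_Ax - M_A - M₀  [x>a] with R_A=-1/3, M_A=0 = (-1/3)·(48/5) - 0 - (-3) = -1/5 kN·m
Superposition: M = Σ M_i = -3263/375 kN·m ≈ -8.701333 kN·m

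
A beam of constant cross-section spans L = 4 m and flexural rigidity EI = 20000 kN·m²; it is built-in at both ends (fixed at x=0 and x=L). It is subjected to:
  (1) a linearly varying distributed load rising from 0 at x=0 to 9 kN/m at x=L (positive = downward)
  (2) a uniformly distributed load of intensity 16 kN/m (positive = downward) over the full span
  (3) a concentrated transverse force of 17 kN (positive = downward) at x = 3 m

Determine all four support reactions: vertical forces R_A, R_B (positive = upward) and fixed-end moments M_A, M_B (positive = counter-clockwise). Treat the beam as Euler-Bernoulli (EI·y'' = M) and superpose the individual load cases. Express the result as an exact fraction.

R_A = 6409/160 kN, M_A = 7037/240 kN·m, R_B = 9431/160 kN, M_B = -9143/240 kN·m

Load 1 — triangular load w₀=9 kN/m (0→w₀ over full span):
  R_A = 3w₀L/20 = 3·9·4/20 = 27/5 kN
  M_A = w₀L²/30 = 9·4²/30 = 24/5 kN·m
  R_B = 7w₀L/20 = 7·9·4/20 = 63/5 kN
  M_B = -w₀L²/20 = -9·4²/20 = -36/5 kN·m
Load 2 — uniform load w=16 kN/m over full span:
  R_A = wL/2 = 16·4/2 = 32 kN
  M_A = wL²/12 = 16·4²/12 = 64/3 kN·m
  R_B = wL/2 = 16·4/2 = 32 kN
  M_B = -wL²/12 = -16·4²/12 = -64/3 kN·m
Load 3 — point force P=17 kN at a=3 m (b=L-a=1):
  R_A = Pb²(3a+b)/L³ = 17·1²·(3·3+1)/4³ = 85/32 kN
  M_A = Pab²/L² = 17·3·1²/4² = 51/16 kN·m
  R_B = Pa²(a+3b)/L³ = 17·3²·(3+3·1)/4³ = 459/32 kN
  M_B = -Pa²b/L² = -17·3²·1/4² = -153/16 kN·m
Superposition: R_A = 6409/160 kN, M_A = 7037/240 kN·m, R_B = 9431/160 kN, M_B = -9143/240 kN·m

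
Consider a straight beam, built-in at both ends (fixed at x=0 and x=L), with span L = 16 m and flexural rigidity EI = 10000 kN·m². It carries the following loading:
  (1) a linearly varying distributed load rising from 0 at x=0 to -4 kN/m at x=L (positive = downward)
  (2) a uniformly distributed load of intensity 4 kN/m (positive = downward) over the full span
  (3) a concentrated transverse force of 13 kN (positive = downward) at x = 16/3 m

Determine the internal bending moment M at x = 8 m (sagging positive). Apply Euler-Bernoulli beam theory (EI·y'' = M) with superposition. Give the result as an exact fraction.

M(8) = 296/9 kN·m

Load 1 — triangular load w₀=-4 kN/m (0→w₀ over full span):
  M_1 = 3w₀Lx/20 - w₀L²/30 - w₀x³/(6L) = 3·(-4)·16·8/20 - (-4)·16²/30 - (-4)·8³/(6·16) = -64/3 kN·m
Load 2 — uniform load w=4 kN/m over full span:
  M_2 = wLx/2 - wL²/12 - wx²/2 = 4·16·8/2 - 4·16²/12 - 4·8²/2 = 128/3 kN·m
Load 3 — point force P=13 kN at a=16/3 m (b=L-a=32/3):
  M_3 = Pa²(a+3b)(L-x)/L³ - Pa²b/L²  [x>a] = 13·(16/3)²·((16/3)+3·(32/3))·(16-8)/16³ - 13·(16/3)²·(32/3)/16² = 104/9 kN·m
Superposition: M = Σ M_i = 296/9 kN·m ≈ 32.888889 kN·m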